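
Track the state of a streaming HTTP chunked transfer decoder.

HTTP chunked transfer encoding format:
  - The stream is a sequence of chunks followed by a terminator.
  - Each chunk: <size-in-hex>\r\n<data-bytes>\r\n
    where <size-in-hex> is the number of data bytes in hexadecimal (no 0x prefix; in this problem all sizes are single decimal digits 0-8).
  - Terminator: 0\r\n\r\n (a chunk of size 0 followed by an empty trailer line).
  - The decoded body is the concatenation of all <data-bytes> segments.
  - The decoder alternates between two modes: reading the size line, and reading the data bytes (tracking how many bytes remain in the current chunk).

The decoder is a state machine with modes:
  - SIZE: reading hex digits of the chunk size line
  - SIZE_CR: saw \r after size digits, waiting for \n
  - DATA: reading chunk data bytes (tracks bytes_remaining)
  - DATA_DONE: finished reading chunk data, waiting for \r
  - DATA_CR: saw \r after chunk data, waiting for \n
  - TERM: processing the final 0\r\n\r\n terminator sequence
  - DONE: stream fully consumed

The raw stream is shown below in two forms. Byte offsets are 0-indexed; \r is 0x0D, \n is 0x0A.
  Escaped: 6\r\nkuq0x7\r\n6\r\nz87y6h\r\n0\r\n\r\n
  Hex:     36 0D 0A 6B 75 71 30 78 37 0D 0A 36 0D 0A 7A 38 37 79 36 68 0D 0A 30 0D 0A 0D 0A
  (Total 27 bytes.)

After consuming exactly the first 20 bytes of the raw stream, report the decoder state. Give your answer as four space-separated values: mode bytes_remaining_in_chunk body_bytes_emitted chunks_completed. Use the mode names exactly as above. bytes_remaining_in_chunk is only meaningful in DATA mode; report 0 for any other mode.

Byte 0 = '6': mode=SIZE remaining=0 emitted=0 chunks_done=0
Byte 1 = 0x0D: mode=SIZE_CR remaining=0 emitted=0 chunks_done=0
Byte 2 = 0x0A: mode=DATA remaining=6 emitted=0 chunks_done=0
Byte 3 = 'k': mode=DATA remaining=5 emitted=1 chunks_done=0
Byte 4 = 'u': mode=DATA remaining=4 emitted=2 chunks_done=0
Byte 5 = 'q': mode=DATA remaining=3 emitted=3 chunks_done=0
Byte 6 = '0': mode=DATA remaining=2 emitted=4 chunks_done=0
Byte 7 = 'x': mode=DATA remaining=1 emitted=5 chunks_done=0
Byte 8 = '7': mode=DATA_DONE remaining=0 emitted=6 chunks_done=0
Byte 9 = 0x0D: mode=DATA_CR remaining=0 emitted=6 chunks_done=0
Byte 10 = 0x0A: mode=SIZE remaining=0 emitted=6 chunks_done=1
Byte 11 = '6': mode=SIZE remaining=0 emitted=6 chunks_done=1
Byte 12 = 0x0D: mode=SIZE_CR remaining=0 emitted=6 chunks_done=1
Byte 13 = 0x0A: mode=DATA remaining=6 emitted=6 chunks_done=1
Byte 14 = 'z': mode=DATA remaining=5 emitted=7 chunks_done=1
Byte 15 = '8': mode=DATA remaining=4 emitted=8 chunks_done=1
Byte 16 = '7': mode=DATA remaining=3 emitted=9 chunks_done=1
Byte 17 = 'y': mode=DATA remaining=2 emitted=10 chunks_done=1
Byte 18 = '6': mode=DATA remaining=1 emitted=11 chunks_done=1
Byte 19 = 'h': mode=DATA_DONE remaining=0 emitted=12 chunks_done=1

Answer: DATA_DONE 0 12 1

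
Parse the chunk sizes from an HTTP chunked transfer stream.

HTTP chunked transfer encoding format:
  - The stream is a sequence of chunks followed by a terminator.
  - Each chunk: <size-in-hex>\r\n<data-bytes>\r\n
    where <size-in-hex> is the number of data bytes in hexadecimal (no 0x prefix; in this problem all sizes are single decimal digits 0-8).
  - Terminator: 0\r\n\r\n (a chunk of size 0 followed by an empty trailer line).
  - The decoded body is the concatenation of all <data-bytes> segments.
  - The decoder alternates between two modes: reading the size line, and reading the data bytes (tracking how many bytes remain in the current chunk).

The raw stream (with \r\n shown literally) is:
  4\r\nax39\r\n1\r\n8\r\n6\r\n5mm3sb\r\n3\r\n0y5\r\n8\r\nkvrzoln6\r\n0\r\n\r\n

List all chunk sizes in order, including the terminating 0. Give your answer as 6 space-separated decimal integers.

Answer: 4 1 6 3 8 0

Derivation:
Chunk 1: stream[0..1]='4' size=0x4=4, data at stream[3..7]='ax39' -> body[0..4], body so far='ax39'
Chunk 2: stream[9..10]='1' size=0x1=1, data at stream[12..13]='8' -> body[4..5], body so far='ax398'
Chunk 3: stream[15..16]='6' size=0x6=6, data at stream[18..24]='5mm3sb' -> body[5..11], body so far='ax3985mm3sb'
Chunk 4: stream[26..27]='3' size=0x3=3, data at stream[29..32]='0y5' -> body[11..14], body so far='ax3985mm3sb0y5'
Chunk 5: stream[34..35]='8' size=0x8=8, data at stream[37..45]='kvrzoln6' -> body[14..22], body so far='ax3985mm3sb0y5kvrzoln6'
Chunk 6: stream[47..48]='0' size=0 (terminator). Final body='ax3985mm3sb0y5kvrzoln6' (22 bytes)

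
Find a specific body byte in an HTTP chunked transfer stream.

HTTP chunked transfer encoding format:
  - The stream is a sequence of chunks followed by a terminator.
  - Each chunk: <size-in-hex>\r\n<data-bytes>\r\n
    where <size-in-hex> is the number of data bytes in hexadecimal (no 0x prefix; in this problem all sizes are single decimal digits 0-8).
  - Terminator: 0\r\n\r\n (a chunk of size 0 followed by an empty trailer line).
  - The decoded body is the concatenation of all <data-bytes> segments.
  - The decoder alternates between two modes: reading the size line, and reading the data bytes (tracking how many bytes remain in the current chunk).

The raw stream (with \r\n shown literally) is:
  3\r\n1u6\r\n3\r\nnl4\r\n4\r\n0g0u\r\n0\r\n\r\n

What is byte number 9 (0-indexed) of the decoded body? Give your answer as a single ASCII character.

Chunk 1: stream[0..1]='3' size=0x3=3, data at stream[3..6]='1u6' -> body[0..3], body so far='1u6'
Chunk 2: stream[8..9]='3' size=0x3=3, data at stream[11..14]='nl4' -> body[3..6], body so far='1u6nl4'
Chunk 3: stream[16..17]='4' size=0x4=4, data at stream[19..23]='0g0u' -> body[6..10], body so far='1u6nl40g0u'
Chunk 4: stream[25..26]='0' size=0 (terminator). Final body='1u6nl40g0u' (10 bytes)
Body byte 9 = 'u'

Answer: u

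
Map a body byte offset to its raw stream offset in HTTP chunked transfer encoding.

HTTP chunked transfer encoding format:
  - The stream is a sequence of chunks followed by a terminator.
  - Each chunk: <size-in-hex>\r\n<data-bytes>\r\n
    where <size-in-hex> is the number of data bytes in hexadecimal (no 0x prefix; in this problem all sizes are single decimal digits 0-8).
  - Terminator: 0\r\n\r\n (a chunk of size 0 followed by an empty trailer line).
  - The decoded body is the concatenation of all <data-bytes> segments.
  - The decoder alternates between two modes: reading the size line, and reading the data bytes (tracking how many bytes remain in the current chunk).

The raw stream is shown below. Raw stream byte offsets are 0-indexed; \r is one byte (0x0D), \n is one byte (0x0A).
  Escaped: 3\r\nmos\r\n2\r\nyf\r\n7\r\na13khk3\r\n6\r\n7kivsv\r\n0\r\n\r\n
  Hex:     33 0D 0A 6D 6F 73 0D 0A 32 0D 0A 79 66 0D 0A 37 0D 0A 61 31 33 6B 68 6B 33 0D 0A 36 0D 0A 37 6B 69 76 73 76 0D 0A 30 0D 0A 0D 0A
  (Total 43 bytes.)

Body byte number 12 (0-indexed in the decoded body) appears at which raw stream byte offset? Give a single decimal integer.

Chunk 1: stream[0..1]='3' size=0x3=3, data at stream[3..6]='mos' -> body[0..3], body so far='mos'
Chunk 2: stream[8..9]='2' size=0x2=2, data at stream[11..13]='yf' -> body[3..5], body so far='mosyf'
Chunk 3: stream[15..16]='7' size=0x7=7, data at stream[18..25]='a13khk3' -> body[5..12], body so far='mosyfa13khk3'
Chunk 4: stream[27..28]='6' size=0x6=6, data at stream[30..36]='7kivsv' -> body[12..18], body so far='mosyfa13khk37kivsv'
Chunk 5: stream[38..39]='0' size=0 (terminator). Final body='mosyfa13khk37kivsv' (18 bytes)
Body byte 12 at stream offset 30

Answer: 30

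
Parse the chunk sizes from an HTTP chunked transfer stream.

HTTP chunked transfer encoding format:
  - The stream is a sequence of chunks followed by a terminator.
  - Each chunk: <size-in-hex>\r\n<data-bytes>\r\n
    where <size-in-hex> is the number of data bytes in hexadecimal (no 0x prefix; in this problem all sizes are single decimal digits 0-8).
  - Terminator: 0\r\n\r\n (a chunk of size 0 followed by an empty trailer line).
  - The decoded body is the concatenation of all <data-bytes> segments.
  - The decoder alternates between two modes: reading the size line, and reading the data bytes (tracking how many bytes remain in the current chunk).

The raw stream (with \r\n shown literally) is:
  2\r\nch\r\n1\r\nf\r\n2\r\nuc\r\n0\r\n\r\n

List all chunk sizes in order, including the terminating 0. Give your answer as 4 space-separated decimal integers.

Chunk 1: stream[0..1]='2' size=0x2=2, data at stream[3..5]='ch' -> body[0..2], body so far='ch'
Chunk 2: stream[7..8]='1' size=0x1=1, data at stream[10..11]='f' -> body[2..3], body so far='chf'
Chunk 3: stream[13..14]='2' size=0x2=2, data at stream[16..18]='uc' -> body[3..5], body so far='chfuc'
Chunk 4: stream[20..21]='0' size=0 (terminator). Final body='chfuc' (5 bytes)

Answer: 2 1 2 0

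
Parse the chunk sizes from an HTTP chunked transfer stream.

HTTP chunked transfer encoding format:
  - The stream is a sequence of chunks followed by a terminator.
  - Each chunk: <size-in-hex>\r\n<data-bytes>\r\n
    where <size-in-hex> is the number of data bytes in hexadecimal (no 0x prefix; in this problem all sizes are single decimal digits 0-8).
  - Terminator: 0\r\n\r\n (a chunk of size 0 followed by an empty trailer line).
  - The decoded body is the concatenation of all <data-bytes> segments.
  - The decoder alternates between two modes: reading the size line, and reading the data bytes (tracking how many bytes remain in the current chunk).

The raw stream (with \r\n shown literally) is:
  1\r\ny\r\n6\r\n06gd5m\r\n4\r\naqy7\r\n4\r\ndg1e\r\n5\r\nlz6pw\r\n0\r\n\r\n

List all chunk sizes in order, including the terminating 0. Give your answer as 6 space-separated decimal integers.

Answer: 1 6 4 4 5 0

Derivation:
Chunk 1: stream[0..1]='1' size=0x1=1, data at stream[3..4]='y' -> body[0..1], body so far='y'
Chunk 2: stream[6..7]='6' size=0x6=6, data at stream[9..15]='06gd5m' -> body[1..7], body so far='y06gd5m'
Chunk 3: stream[17..18]='4' size=0x4=4, data at stream[20..24]='aqy7' -> body[7..11], body so far='y06gd5maqy7'
Chunk 4: stream[26..27]='4' size=0x4=4, data at stream[29..33]='dg1e' -> body[11..15], body so far='y06gd5maqy7dg1e'
Chunk 5: stream[35..36]='5' size=0x5=5, data at stream[38..43]='lz6pw' -> body[15..20], body so far='y06gd5maqy7dg1elz6pw'
Chunk 6: stream[45..46]='0' size=0 (terminator). Final body='y06gd5maqy7dg1elz6pw' (20 bytes)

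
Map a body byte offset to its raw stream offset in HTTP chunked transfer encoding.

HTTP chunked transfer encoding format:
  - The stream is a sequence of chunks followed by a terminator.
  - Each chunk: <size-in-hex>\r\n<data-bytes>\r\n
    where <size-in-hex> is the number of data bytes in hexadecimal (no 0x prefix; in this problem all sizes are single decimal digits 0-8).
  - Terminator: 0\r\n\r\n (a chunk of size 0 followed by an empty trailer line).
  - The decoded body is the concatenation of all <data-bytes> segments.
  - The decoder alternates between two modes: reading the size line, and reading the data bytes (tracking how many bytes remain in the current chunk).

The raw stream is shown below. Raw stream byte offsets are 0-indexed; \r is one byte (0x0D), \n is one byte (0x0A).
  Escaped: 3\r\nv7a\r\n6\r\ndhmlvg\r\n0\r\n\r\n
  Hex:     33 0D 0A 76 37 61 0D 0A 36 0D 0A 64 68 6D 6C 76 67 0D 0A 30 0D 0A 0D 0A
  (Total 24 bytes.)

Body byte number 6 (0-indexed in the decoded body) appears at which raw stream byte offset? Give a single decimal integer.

Answer: 14

Derivation:
Chunk 1: stream[0..1]='3' size=0x3=3, data at stream[3..6]='v7a' -> body[0..3], body so far='v7a'
Chunk 2: stream[8..9]='6' size=0x6=6, data at stream[11..17]='dhmlvg' -> body[3..9], body so far='v7adhmlvg'
Chunk 3: stream[19..20]='0' size=0 (terminator). Final body='v7adhmlvg' (9 bytes)
Body byte 6 at stream offset 14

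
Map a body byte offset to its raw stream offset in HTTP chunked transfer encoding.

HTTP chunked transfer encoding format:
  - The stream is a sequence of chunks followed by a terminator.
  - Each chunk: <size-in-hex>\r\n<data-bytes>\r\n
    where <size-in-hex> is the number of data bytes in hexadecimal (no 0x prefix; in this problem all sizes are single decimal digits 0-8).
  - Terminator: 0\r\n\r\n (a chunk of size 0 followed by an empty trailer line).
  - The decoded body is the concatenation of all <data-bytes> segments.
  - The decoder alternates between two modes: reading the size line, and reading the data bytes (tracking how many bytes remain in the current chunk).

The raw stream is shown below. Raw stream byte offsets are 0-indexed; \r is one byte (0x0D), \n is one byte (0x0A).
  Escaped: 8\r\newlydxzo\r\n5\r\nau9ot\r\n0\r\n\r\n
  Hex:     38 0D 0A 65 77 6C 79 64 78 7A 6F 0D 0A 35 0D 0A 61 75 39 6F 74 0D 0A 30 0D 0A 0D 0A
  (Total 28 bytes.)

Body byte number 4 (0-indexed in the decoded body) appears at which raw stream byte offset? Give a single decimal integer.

Answer: 7

Derivation:
Chunk 1: stream[0..1]='8' size=0x8=8, data at stream[3..11]='ewlydxzo' -> body[0..8], body so far='ewlydxzo'
Chunk 2: stream[13..14]='5' size=0x5=5, data at stream[16..21]='au9ot' -> body[8..13], body so far='ewlydxzoau9ot'
Chunk 3: stream[23..24]='0' size=0 (terminator). Final body='ewlydxzoau9ot' (13 bytes)
Body byte 4 at stream offset 7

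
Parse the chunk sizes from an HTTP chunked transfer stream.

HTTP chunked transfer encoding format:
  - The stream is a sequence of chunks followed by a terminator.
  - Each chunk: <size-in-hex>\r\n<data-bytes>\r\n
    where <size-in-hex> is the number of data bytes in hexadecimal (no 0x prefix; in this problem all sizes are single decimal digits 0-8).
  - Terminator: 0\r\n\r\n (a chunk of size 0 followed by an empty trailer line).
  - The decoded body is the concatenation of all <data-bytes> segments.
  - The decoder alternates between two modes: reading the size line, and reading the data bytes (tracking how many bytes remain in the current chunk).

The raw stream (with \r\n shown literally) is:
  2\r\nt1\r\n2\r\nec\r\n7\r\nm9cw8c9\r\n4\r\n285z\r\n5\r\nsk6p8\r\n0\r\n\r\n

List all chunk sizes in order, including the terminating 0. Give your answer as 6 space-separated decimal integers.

Answer: 2 2 7 4 5 0

Derivation:
Chunk 1: stream[0..1]='2' size=0x2=2, data at stream[3..5]='t1' -> body[0..2], body so far='t1'
Chunk 2: stream[7..8]='2' size=0x2=2, data at stream[10..12]='ec' -> body[2..4], body so far='t1ec'
Chunk 3: stream[14..15]='7' size=0x7=7, data at stream[17..24]='m9cw8c9' -> body[4..11], body so far='t1ecm9cw8c9'
Chunk 4: stream[26..27]='4' size=0x4=4, data at stream[29..33]='285z' -> body[11..15], body so far='t1ecm9cw8c9285z'
Chunk 5: stream[35..36]='5' size=0x5=5, data at stream[38..43]='sk6p8' -> body[15..20], body so far='t1ecm9cw8c9285zsk6p8'
Chunk 6: stream[45..46]='0' size=0 (terminator). Final body='t1ecm9cw8c9285zsk6p8' (20 bytes)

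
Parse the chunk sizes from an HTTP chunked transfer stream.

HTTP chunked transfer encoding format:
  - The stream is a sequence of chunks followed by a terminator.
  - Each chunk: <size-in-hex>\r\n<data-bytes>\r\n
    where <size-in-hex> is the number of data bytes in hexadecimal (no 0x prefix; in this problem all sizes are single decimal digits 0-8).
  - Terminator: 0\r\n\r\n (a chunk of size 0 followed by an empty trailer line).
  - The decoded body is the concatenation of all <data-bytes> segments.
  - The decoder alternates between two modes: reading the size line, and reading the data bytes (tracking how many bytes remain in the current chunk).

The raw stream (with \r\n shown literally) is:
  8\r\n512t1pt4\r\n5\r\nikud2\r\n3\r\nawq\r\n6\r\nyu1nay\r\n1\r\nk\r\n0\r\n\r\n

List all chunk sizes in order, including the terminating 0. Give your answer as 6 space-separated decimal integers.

Answer: 8 5 3 6 1 0

Derivation:
Chunk 1: stream[0..1]='8' size=0x8=8, data at stream[3..11]='512t1pt4' -> body[0..8], body so far='512t1pt4'
Chunk 2: stream[13..14]='5' size=0x5=5, data at stream[16..21]='ikud2' -> body[8..13], body so far='512t1pt4ikud2'
Chunk 3: stream[23..24]='3' size=0x3=3, data at stream[26..29]='awq' -> body[13..16], body so far='512t1pt4ikud2awq'
Chunk 4: stream[31..32]='6' size=0x6=6, data at stream[34..40]='yu1nay' -> body[16..22], body so far='512t1pt4ikud2awqyu1nay'
Chunk 5: stream[42..43]='1' size=0x1=1, data at stream[45..46]='k' -> body[22..23], body so far='512t1pt4ikud2awqyu1nayk'
Chunk 6: stream[48..49]='0' size=0 (terminator). Final body='512t1pt4ikud2awqyu1nayk' (23 bytes)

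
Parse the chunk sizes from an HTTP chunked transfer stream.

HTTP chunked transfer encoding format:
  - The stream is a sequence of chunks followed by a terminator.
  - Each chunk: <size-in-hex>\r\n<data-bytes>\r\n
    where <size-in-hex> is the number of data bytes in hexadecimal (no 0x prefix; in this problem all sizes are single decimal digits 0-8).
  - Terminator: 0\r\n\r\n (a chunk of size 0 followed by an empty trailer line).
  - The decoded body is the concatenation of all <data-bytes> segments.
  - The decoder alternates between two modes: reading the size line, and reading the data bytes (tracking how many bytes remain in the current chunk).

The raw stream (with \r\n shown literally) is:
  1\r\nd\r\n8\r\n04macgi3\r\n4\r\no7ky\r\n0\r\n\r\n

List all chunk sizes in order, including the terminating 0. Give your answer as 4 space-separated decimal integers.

Chunk 1: stream[0..1]='1' size=0x1=1, data at stream[3..4]='d' -> body[0..1], body so far='d'
Chunk 2: stream[6..7]='8' size=0x8=8, data at stream[9..17]='04macgi3' -> body[1..9], body so far='d04macgi3'
Chunk 3: stream[19..20]='4' size=0x4=4, data at stream[22..26]='o7ky' -> body[9..13], body so far='d04macgi3o7ky'
Chunk 4: stream[28..29]='0' size=0 (terminator). Final body='d04macgi3o7ky' (13 bytes)

Answer: 1 8 4 0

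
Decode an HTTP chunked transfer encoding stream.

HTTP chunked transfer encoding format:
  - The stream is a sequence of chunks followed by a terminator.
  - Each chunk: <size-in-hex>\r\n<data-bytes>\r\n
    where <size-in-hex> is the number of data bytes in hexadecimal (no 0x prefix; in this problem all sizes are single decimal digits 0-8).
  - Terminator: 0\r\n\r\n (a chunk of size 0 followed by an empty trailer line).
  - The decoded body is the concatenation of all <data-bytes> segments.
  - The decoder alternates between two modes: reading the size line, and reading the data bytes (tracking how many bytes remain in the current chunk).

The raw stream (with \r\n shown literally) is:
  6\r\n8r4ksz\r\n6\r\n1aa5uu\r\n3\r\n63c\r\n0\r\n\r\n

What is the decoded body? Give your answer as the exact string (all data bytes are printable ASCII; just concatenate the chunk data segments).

Chunk 1: stream[0..1]='6' size=0x6=6, data at stream[3..9]='8r4ksz' -> body[0..6], body so far='8r4ksz'
Chunk 2: stream[11..12]='6' size=0x6=6, data at stream[14..20]='1aa5uu' -> body[6..12], body so far='8r4ksz1aa5uu'
Chunk 3: stream[22..23]='3' size=0x3=3, data at stream[25..28]='63c' -> body[12..15], body so far='8r4ksz1aa5uu63c'
Chunk 4: stream[30..31]='0' size=0 (terminator). Final body='8r4ksz1aa5uu63c' (15 bytes)

Answer: 8r4ksz1aa5uu63c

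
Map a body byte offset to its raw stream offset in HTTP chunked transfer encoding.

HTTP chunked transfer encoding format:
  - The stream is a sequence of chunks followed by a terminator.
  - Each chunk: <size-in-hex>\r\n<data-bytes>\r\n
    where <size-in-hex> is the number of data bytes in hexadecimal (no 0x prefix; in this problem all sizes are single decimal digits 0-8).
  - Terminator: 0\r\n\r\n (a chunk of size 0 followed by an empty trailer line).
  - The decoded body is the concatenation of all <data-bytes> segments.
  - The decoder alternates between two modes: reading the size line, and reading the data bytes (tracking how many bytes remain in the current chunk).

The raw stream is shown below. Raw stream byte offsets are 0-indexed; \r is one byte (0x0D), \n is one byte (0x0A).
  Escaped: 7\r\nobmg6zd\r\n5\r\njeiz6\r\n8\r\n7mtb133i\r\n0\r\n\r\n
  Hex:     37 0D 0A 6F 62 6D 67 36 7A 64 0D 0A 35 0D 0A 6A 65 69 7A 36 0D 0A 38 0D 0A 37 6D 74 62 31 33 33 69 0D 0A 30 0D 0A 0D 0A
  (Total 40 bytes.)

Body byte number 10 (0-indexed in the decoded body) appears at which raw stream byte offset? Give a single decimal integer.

Chunk 1: stream[0..1]='7' size=0x7=7, data at stream[3..10]='obmg6zd' -> body[0..7], body so far='obmg6zd'
Chunk 2: stream[12..13]='5' size=0x5=5, data at stream[15..20]='jeiz6' -> body[7..12], body so far='obmg6zdjeiz6'
Chunk 3: stream[22..23]='8' size=0x8=8, data at stream[25..33]='7mtb133i' -> body[12..20], body so far='obmg6zdjeiz67mtb133i'
Chunk 4: stream[35..36]='0' size=0 (terminator). Final body='obmg6zdjeiz67mtb133i' (20 bytes)
Body byte 10 at stream offset 18

Answer: 18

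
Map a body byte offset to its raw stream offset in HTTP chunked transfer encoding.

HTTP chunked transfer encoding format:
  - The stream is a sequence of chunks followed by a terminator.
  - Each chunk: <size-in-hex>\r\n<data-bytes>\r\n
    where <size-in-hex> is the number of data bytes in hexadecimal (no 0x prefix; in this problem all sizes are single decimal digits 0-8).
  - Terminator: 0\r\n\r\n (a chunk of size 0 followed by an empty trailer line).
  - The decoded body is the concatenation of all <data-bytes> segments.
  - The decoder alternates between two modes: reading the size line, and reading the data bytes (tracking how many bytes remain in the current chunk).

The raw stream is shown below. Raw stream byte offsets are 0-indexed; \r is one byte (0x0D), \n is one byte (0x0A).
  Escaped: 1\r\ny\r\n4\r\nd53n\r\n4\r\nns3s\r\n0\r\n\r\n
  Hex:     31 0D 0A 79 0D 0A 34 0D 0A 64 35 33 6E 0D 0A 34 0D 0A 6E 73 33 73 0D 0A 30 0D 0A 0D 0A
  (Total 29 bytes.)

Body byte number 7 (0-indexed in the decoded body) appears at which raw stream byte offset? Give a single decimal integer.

Answer: 20

Derivation:
Chunk 1: stream[0..1]='1' size=0x1=1, data at stream[3..4]='y' -> body[0..1], body so far='y'
Chunk 2: stream[6..7]='4' size=0x4=4, data at stream[9..13]='d53n' -> body[1..5], body so far='yd53n'
Chunk 3: stream[15..16]='4' size=0x4=4, data at stream[18..22]='ns3s' -> body[5..9], body so far='yd53nns3s'
Chunk 4: stream[24..25]='0' size=0 (terminator). Final body='yd53nns3s' (9 bytes)
Body byte 7 at stream offset 20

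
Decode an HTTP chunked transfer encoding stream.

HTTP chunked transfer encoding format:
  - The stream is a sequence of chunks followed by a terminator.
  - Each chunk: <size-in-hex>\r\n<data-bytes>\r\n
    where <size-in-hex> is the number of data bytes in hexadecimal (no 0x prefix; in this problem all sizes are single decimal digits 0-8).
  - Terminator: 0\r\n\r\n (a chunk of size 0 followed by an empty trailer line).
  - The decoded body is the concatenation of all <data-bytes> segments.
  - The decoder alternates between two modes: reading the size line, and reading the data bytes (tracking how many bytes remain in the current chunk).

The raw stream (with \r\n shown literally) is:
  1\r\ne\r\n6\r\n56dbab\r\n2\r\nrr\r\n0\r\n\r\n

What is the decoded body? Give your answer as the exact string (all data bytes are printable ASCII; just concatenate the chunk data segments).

Chunk 1: stream[0..1]='1' size=0x1=1, data at stream[3..4]='e' -> body[0..1], body so far='e'
Chunk 2: stream[6..7]='6' size=0x6=6, data at stream[9..15]='56dbab' -> body[1..7], body so far='e56dbab'
Chunk 3: stream[17..18]='2' size=0x2=2, data at stream[20..22]='rr' -> body[7..9], body so far='e56dbabrr'
Chunk 4: stream[24..25]='0' size=0 (terminator). Final body='e56dbabrr' (9 bytes)

Answer: e56dbabrr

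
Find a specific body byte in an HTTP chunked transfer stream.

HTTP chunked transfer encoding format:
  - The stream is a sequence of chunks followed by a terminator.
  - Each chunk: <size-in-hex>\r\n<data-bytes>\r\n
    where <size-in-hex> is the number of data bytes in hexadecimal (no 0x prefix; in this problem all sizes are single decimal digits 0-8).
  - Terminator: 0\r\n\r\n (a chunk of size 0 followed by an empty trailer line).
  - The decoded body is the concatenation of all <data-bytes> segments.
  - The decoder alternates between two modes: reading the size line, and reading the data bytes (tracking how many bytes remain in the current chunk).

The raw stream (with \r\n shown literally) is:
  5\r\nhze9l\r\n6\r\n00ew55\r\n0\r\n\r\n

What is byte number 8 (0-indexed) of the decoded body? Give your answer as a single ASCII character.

Answer: w

Derivation:
Chunk 1: stream[0..1]='5' size=0x5=5, data at stream[3..8]='hze9l' -> body[0..5], body so far='hze9l'
Chunk 2: stream[10..11]='6' size=0x6=6, data at stream[13..19]='00ew55' -> body[5..11], body so far='hze9l00ew55'
Chunk 3: stream[21..22]='0' size=0 (terminator). Final body='hze9l00ew55' (11 bytes)
Body byte 8 = 'w'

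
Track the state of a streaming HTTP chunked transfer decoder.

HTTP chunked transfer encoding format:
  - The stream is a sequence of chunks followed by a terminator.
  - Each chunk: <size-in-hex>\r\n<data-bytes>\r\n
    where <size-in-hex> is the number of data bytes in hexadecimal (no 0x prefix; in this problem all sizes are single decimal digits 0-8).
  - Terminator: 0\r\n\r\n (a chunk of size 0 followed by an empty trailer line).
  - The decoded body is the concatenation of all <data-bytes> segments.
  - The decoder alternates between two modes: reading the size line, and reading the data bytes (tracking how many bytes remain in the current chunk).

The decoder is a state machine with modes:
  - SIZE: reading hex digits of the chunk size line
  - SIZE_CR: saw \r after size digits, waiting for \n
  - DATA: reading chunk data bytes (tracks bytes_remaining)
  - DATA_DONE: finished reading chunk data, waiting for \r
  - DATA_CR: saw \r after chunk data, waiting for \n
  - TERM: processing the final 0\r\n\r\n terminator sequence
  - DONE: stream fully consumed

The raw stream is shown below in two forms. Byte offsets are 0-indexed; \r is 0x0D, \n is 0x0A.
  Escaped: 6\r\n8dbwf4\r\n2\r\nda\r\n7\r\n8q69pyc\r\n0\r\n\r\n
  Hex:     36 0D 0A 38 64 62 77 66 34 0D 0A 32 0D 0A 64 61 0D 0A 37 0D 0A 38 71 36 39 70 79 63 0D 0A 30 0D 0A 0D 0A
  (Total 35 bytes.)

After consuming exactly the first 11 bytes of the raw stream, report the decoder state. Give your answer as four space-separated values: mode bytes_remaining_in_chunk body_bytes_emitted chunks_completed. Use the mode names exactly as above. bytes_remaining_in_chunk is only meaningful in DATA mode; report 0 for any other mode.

Answer: SIZE 0 6 1

Derivation:
Byte 0 = '6': mode=SIZE remaining=0 emitted=0 chunks_done=0
Byte 1 = 0x0D: mode=SIZE_CR remaining=0 emitted=0 chunks_done=0
Byte 2 = 0x0A: mode=DATA remaining=6 emitted=0 chunks_done=0
Byte 3 = '8': mode=DATA remaining=5 emitted=1 chunks_done=0
Byte 4 = 'd': mode=DATA remaining=4 emitted=2 chunks_done=0
Byte 5 = 'b': mode=DATA remaining=3 emitted=3 chunks_done=0
Byte 6 = 'w': mode=DATA remaining=2 emitted=4 chunks_done=0
Byte 7 = 'f': mode=DATA remaining=1 emitted=5 chunks_done=0
Byte 8 = '4': mode=DATA_DONE remaining=0 emitted=6 chunks_done=0
Byte 9 = 0x0D: mode=DATA_CR remaining=0 emitted=6 chunks_done=0
Byte 10 = 0x0A: mode=SIZE remaining=0 emitted=6 chunks_done=1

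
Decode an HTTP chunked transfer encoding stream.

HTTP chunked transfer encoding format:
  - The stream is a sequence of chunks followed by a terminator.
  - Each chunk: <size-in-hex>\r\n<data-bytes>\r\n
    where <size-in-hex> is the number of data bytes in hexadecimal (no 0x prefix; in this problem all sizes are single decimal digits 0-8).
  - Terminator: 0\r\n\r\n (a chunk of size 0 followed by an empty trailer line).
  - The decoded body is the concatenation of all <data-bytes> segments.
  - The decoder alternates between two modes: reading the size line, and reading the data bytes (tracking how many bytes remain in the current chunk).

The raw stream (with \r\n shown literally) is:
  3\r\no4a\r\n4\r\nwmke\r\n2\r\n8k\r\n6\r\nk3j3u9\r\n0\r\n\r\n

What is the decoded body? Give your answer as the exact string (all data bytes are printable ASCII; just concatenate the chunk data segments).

Answer: o4awmke8kk3j3u9

Derivation:
Chunk 1: stream[0..1]='3' size=0x3=3, data at stream[3..6]='o4a' -> body[0..3], body so far='o4a'
Chunk 2: stream[8..9]='4' size=0x4=4, data at stream[11..15]='wmke' -> body[3..7], body so far='o4awmke'
Chunk 3: stream[17..18]='2' size=0x2=2, data at stream[20..22]='8k' -> body[7..9], body so far='o4awmke8k'
Chunk 4: stream[24..25]='6' size=0x6=6, data at stream[27..33]='k3j3u9' -> body[9..15], body so far='o4awmke8kk3j3u9'
Chunk 5: stream[35..36]='0' size=0 (terminator). Final body='o4awmke8kk3j3u9' (15 bytes)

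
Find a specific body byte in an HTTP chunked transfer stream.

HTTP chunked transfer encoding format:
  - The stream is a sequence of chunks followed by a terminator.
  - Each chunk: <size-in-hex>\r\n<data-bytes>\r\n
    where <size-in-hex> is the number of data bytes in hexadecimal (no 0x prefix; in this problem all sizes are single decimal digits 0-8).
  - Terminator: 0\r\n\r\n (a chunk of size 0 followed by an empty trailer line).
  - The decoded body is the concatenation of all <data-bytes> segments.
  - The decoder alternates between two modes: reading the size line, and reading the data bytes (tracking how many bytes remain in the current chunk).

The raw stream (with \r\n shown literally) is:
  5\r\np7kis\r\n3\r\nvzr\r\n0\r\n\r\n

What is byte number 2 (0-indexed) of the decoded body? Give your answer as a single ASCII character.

Answer: k

Derivation:
Chunk 1: stream[0..1]='5' size=0x5=5, data at stream[3..8]='p7kis' -> body[0..5], body so far='p7kis'
Chunk 2: stream[10..11]='3' size=0x3=3, data at stream[13..16]='vzr' -> body[5..8], body so far='p7kisvzr'
Chunk 3: stream[18..19]='0' size=0 (terminator). Final body='p7kisvzr' (8 bytes)
Body byte 2 = 'k'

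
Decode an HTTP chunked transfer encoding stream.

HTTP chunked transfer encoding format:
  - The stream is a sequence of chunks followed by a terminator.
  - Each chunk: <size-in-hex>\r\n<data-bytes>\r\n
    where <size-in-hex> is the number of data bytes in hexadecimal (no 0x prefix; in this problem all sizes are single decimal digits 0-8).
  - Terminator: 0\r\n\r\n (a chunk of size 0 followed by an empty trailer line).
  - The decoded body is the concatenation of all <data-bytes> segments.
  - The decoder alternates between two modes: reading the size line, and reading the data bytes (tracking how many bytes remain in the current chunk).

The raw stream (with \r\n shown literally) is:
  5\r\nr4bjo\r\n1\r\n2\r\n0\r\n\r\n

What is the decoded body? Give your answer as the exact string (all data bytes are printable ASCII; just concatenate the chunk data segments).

Answer: r4bjo2

Derivation:
Chunk 1: stream[0..1]='5' size=0x5=5, data at stream[3..8]='r4bjo' -> body[0..5], body so far='r4bjo'
Chunk 2: stream[10..11]='1' size=0x1=1, data at stream[13..14]='2' -> body[5..6], body so far='r4bjo2'
Chunk 3: stream[16..17]='0' size=0 (terminator). Final body='r4bjo2' (6 bytes)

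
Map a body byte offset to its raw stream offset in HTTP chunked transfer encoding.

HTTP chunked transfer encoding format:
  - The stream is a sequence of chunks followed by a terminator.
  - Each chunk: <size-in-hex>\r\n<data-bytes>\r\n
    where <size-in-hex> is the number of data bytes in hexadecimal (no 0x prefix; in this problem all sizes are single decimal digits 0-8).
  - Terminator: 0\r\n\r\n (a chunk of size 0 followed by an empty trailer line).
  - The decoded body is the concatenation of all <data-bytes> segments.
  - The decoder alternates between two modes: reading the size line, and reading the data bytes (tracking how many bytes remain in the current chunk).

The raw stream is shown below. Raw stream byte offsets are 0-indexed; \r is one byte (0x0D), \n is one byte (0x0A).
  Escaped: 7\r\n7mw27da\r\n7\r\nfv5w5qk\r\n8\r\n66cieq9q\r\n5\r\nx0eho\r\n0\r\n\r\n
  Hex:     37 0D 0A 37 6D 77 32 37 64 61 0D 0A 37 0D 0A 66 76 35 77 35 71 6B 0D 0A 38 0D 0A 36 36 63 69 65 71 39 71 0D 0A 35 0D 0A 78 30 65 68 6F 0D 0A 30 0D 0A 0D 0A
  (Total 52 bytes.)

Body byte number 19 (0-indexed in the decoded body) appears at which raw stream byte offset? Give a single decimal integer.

Chunk 1: stream[0..1]='7' size=0x7=7, data at stream[3..10]='7mw27da' -> body[0..7], body so far='7mw27da'
Chunk 2: stream[12..13]='7' size=0x7=7, data at stream[15..22]='fv5w5qk' -> body[7..14], body so far='7mw27dafv5w5qk'
Chunk 3: stream[24..25]='8' size=0x8=8, data at stream[27..35]='66cieq9q' -> body[14..22], body so far='7mw27dafv5w5qk66cieq9q'
Chunk 4: stream[37..38]='5' size=0x5=5, data at stream[40..45]='x0eho' -> body[22..27], body so far='7mw27dafv5w5qk66cieq9qx0eho'
Chunk 5: stream[47..48]='0' size=0 (terminator). Final body='7mw27dafv5w5qk66cieq9qx0eho' (27 bytes)
Body byte 19 at stream offset 32

Answer: 32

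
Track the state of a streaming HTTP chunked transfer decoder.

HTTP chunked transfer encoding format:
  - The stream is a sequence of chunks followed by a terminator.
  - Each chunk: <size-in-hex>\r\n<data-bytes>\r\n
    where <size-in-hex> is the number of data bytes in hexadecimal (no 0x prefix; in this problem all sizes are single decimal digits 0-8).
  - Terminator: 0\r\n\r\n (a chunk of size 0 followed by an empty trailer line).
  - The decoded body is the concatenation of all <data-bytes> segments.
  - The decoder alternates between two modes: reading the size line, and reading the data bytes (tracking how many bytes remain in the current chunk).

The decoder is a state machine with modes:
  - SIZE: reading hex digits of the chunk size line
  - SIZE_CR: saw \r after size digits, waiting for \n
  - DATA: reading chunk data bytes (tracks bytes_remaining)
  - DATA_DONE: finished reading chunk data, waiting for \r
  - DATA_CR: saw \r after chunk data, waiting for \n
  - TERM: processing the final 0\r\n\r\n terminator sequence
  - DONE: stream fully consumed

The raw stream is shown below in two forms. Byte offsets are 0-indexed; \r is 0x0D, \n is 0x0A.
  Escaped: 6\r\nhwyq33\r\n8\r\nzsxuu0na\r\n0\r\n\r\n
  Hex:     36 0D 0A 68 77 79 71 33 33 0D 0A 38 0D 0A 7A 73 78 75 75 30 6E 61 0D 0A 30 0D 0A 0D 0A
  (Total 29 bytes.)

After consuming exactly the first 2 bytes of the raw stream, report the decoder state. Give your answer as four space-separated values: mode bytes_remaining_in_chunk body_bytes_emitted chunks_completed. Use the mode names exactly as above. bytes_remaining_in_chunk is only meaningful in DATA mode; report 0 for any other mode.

Answer: SIZE_CR 0 0 0

Derivation:
Byte 0 = '6': mode=SIZE remaining=0 emitted=0 chunks_done=0
Byte 1 = 0x0D: mode=SIZE_CR remaining=0 emitted=0 chunks_done=0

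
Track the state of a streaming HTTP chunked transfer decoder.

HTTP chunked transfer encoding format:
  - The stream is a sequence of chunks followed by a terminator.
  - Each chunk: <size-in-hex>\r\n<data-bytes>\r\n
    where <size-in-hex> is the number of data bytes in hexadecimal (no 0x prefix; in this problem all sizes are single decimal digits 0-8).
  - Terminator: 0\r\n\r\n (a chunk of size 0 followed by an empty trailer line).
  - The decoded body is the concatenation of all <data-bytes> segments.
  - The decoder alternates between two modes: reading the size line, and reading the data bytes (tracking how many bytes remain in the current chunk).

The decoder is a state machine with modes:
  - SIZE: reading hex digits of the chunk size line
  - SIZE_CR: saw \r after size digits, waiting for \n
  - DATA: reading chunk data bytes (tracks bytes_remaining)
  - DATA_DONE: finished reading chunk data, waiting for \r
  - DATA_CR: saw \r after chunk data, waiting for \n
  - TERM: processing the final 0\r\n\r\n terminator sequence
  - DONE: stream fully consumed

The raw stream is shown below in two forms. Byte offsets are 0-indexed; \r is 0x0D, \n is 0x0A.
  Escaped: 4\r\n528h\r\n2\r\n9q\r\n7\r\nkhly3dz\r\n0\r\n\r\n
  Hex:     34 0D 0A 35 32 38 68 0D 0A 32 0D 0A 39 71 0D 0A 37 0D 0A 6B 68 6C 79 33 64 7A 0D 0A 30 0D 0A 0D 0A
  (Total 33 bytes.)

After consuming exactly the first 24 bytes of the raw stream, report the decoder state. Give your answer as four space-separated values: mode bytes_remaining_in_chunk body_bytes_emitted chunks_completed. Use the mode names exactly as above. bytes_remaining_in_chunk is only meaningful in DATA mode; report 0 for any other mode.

Answer: DATA 2 11 2

Derivation:
Byte 0 = '4': mode=SIZE remaining=0 emitted=0 chunks_done=0
Byte 1 = 0x0D: mode=SIZE_CR remaining=0 emitted=0 chunks_done=0
Byte 2 = 0x0A: mode=DATA remaining=4 emitted=0 chunks_done=0
Byte 3 = '5': mode=DATA remaining=3 emitted=1 chunks_done=0
Byte 4 = '2': mode=DATA remaining=2 emitted=2 chunks_done=0
Byte 5 = '8': mode=DATA remaining=1 emitted=3 chunks_done=0
Byte 6 = 'h': mode=DATA_DONE remaining=0 emitted=4 chunks_done=0
Byte 7 = 0x0D: mode=DATA_CR remaining=0 emitted=4 chunks_done=0
Byte 8 = 0x0A: mode=SIZE remaining=0 emitted=4 chunks_done=1
Byte 9 = '2': mode=SIZE remaining=0 emitted=4 chunks_done=1
Byte 10 = 0x0D: mode=SIZE_CR remaining=0 emitted=4 chunks_done=1
Byte 11 = 0x0A: mode=DATA remaining=2 emitted=4 chunks_done=1
Byte 12 = '9': mode=DATA remaining=1 emitted=5 chunks_done=1
Byte 13 = 'q': mode=DATA_DONE remaining=0 emitted=6 chunks_done=1
Byte 14 = 0x0D: mode=DATA_CR remaining=0 emitted=6 chunks_done=1
Byte 15 = 0x0A: mode=SIZE remaining=0 emitted=6 chunks_done=2
Byte 16 = '7': mode=SIZE remaining=0 emitted=6 chunks_done=2
Byte 17 = 0x0D: mode=SIZE_CR remaining=0 emitted=6 chunks_done=2
Byte 18 = 0x0A: mode=DATA remaining=7 emitted=6 chunks_done=2
Byte 19 = 'k': mode=DATA remaining=6 emitted=7 chunks_done=2
Byte 20 = 'h': mode=DATA remaining=5 emitted=8 chunks_done=2
Byte 21 = 'l': mode=DATA remaining=4 emitted=9 chunks_done=2
Byte 22 = 'y': mode=DATA remaining=3 emitted=10 chunks_done=2
Byte 23 = '3': mode=DATA remaining=2 emitted=11 chunks_done=2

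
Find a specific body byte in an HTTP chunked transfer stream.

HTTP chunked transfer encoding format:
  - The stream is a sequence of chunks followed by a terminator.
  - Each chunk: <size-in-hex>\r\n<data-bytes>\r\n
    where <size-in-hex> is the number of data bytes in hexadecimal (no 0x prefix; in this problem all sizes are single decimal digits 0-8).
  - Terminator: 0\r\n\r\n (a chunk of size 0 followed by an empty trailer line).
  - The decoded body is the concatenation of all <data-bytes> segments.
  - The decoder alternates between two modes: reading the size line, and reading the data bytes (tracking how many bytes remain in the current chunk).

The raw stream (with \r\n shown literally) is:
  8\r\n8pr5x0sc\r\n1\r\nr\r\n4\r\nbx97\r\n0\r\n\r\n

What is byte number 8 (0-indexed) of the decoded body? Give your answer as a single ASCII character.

Answer: r

Derivation:
Chunk 1: stream[0..1]='8' size=0x8=8, data at stream[3..11]='8pr5x0sc' -> body[0..8], body so far='8pr5x0sc'
Chunk 2: stream[13..14]='1' size=0x1=1, data at stream[16..17]='r' -> body[8..9], body so far='8pr5x0scr'
Chunk 3: stream[19..20]='4' size=0x4=4, data at stream[22..26]='bx97' -> body[9..13], body so far='8pr5x0scrbx97'
Chunk 4: stream[28..29]='0' size=0 (terminator). Final body='8pr5x0scrbx97' (13 bytes)
Body byte 8 = 'r'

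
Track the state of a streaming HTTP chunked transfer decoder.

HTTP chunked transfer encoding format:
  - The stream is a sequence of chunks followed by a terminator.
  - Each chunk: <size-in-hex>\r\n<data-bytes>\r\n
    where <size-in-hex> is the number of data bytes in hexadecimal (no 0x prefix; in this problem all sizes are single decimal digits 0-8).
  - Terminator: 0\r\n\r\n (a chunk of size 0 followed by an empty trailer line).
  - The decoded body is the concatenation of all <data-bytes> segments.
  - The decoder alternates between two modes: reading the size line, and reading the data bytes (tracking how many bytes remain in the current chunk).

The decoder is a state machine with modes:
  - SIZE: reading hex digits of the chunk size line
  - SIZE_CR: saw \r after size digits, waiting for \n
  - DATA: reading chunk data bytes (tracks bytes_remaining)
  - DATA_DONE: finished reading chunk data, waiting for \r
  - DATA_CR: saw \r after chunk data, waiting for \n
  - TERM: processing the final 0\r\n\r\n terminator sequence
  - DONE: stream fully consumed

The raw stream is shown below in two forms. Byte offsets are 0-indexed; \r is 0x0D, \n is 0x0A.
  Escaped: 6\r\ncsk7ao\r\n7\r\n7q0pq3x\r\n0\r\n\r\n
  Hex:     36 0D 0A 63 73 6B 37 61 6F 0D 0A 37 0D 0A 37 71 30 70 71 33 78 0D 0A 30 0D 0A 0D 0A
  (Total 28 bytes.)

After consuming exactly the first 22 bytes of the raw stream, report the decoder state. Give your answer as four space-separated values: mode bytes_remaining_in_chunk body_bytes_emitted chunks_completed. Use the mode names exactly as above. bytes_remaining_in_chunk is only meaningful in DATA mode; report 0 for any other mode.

Byte 0 = '6': mode=SIZE remaining=0 emitted=0 chunks_done=0
Byte 1 = 0x0D: mode=SIZE_CR remaining=0 emitted=0 chunks_done=0
Byte 2 = 0x0A: mode=DATA remaining=6 emitted=0 chunks_done=0
Byte 3 = 'c': mode=DATA remaining=5 emitted=1 chunks_done=0
Byte 4 = 's': mode=DATA remaining=4 emitted=2 chunks_done=0
Byte 5 = 'k': mode=DATA remaining=3 emitted=3 chunks_done=0
Byte 6 = '7': mode=DATA remaining=2 emitted=4 chunks_done=0
Byte 7 = 'a': mode=DATA remaining=1 emitted=5 chunks_done=0
Byte 8 = 'o': mode=DATA_DONE remaining=0 emitted=6 chunks_done=0
Byte 9 = 0x0D: mode=DATA_CR remaining=0 emitted=6 chunks_done=0
Byte 10 = 0x0A: mode=SIZE remaining=0 emitted=6 chunks_done=1
Byte 11 = '7': mode=SIZE remaining=0 emitted=6 chunks_done=1
Byte 12 = 0x0D: mode=SIZE_CR remaining=0 emitted=6 chunks_done=1
Byte 13 = 0x0A: mode=DATA remaining=7 emitted=6 chunks_done=1
Byte 14 = '7': mode=DATA remaining=6 emitted=7 chunks_done=1
Byte 15 = 'q': mode=DATA remaining=5 emitted=8 chunks_done=1
Byte 16 = '0': mode=DATA remaining=4 emitted=9 chunks_done=1
Byte 17 = 'p': mode=DATA remaining=3 emitted=10 chunks_done=1
Byte 18 = 'q': mode=DATA remaining=2 emitted=11 chunks_done=1
Byte 19 = '3': mode=DATA remaining=1 emitted=12 chunks_done=1
Byte 20 = 'x': mode=DATA_DONE remaining=0 emitted=13 chunks_done=1
Byte 21 = 0x0D: mode=DATA_CR remaining=0 emitted=13 chunks_done=1

Answer: DATA_CR 0 13 1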